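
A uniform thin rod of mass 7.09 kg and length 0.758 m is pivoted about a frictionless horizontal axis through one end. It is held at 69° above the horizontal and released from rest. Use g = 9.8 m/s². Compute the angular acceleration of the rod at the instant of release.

About the pivot, I = (1/3)ML² = (1/3)(7.09)(0.758)² = 1.358 kg·m².
The weight acts at the center, a distance L/2 = 0.3790 m from the pivot; τ = Mg(L/2) cos 69° = 9.437 N·m.
α = τ/I = 9.437/1.358 = 6.950 rad/s².
(Equivalently α = (3g/(2L)) cos 69° = 6.950 rad/s².)

α ≈ 6.95 rad/s²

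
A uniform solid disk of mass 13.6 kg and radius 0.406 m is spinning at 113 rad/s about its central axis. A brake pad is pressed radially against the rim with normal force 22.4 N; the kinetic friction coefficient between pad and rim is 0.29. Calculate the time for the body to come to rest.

I = ½MR² = (1/2)(13.6)(0.406)² = 1.121 kg·m².
Friction force f = μN = (0.29)(22.4) = 6.496 N at the rim; torque magnitude τ = fR = 2.637 N·m, opposing ω.
|α| = τ/I = 2.637/1.121 = 2.353 rad/s² (deceleration).
0 = ω₀ − |α|t ⇒ t = ω₀/|α| = 113/2.353 = 48.03 s.

t ≈ 48.0 s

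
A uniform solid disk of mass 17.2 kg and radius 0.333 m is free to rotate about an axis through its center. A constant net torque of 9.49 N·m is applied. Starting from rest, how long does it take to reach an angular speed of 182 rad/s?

I = ½MR² = (1/2)(17.2)(0.333)² = 0.9536 kg·m².
α = τ/I = 9.49/0.9536 = 9.951 rad/s².
ω = αt ⇒ t = ω/α = 182/9.951 = 18.29 s.

t ≈ 18.3 s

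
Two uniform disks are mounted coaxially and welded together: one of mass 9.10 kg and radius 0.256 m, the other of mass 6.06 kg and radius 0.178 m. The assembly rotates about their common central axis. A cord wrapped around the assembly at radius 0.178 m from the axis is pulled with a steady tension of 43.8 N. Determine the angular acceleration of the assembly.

α ≈ 19.8 rad/s²

I = ½M₁R₁² + ½M₂R₂² = ½(9.10)(0.256)² + ½(6.06)(0.178)² = 0.3942 kg·m².
τ = F r = (43.8)(0.178) = 7.796 N·m.
α = τ/I = 7.796/0.3942 = 19.78 rad/s².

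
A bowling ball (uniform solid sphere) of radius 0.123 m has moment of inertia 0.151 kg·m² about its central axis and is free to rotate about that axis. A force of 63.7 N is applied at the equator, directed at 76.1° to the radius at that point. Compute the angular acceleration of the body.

Only the tangential component produces torque: τ = F R sinθ = (63.7)(0.123) sin 76.1° = 7.606 N·m.
Newton's second law for rotation, τ = Iα, gives α = τ/I = 7.606/0.1510 = 50.37 rad/s².

α ≈ 50.4 rad/s²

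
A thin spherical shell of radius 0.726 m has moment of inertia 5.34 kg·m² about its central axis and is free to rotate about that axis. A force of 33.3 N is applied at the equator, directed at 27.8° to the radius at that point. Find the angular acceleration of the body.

α ≈ 2.11 rad/s²

Only the tangential component produces torque: τ = F R sinθ = (33.3)(0.726) sin 27.8° = 11.28 N·m.
Newton's second law for rotation, τ = Iα, gives α = τ/I = 11.28/5.340 = 2.111 rad/s².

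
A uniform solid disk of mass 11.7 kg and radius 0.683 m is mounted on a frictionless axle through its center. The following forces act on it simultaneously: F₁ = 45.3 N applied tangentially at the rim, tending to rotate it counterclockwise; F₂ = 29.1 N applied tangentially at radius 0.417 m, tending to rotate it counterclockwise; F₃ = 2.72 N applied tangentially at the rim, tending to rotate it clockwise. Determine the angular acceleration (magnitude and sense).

α ≈ 15.1 rad/s², counterclockwise

I = ½MR² = (1/2)(11.7)(0.683)² = 2.729 kg·m².
Taking counterclockwise as positive: τ₁ = +(45.3)(0.683) = +30.94 N·m; τ₂ = +(29.1)(0.417) = +12.13 N·m; τ₃ = −(2.72)(0.683) = −1.858 N·m.
Net torque τ = 41.22 N·m.
α = τ/I = 41.22/2.729 = 15.10 rad/s².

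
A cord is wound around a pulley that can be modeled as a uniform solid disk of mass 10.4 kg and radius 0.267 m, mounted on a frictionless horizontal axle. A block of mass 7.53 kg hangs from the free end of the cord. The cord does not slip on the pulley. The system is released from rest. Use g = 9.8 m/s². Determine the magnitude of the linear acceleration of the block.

a ≈ 5.80 m/s²

I = ½MR² = (1/2)(10.4)(0.267)² = 0.3707 kg·m².
Block: mg − T = ma. Pulley: TR = Iα. No-slip: a = αR, so T = (I/R²)a = 5.200·a.
Then mg = (m + 5.200)a, so a = (7.53)(9.8)/(7.53 + 5.200) = 5.797 m/s².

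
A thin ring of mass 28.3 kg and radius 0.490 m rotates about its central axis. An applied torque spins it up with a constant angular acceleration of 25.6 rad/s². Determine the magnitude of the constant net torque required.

τ ≈ 174 N·m

I = MR² = (28.3)(0.490)² = 6.795 kg·m².
τ = Iα = (6.795)(25.60) = 173.9 N·m.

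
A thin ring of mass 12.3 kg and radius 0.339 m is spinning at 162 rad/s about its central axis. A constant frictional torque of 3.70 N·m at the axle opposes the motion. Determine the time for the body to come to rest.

t ≈ 61.9 s

I = MR² = (12.3)(0.339)² = 1.414 kg·m².
The net torque has magnitude 3.70 N·m, opposing ω.
|α| = τ/I = 3.700/1.414 = 2.618 rad/s² (deceleration).
0 = ω₀ − |α|t ⇒ t = ω₀/|α| = 162/2.618 = 61.89 s.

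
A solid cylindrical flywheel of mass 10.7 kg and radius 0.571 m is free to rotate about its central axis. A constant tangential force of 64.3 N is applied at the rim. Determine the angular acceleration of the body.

I = ½MR² = (1/2)(10.7)(0.571)² = 1.744 kg·m².
τ = F R = (64.3)(0.571) = 36.72 N·m.
Newton's second law for rotation, τ = Iα, gives α = τ/I = 36.72/1.744 = 21.05 rad/s².

α ≈ 21.0 rad/s²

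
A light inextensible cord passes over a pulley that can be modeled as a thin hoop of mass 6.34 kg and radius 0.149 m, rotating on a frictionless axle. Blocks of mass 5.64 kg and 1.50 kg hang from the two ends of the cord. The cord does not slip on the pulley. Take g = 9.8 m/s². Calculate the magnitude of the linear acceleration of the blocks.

a ≈ 3.01 m/s²

I = MR² = (6.34)(0.149)² = 0.1408 kg·m².
Heavier block: m₁g − T₁ = m₁a. Lighter block: T₂ − m₂g = m₂a.
Pulley: (T₁ − T₂)R = Iα = I(a/R), so T₁ − T₂ = (I/R²)a = 1·M_p a = 6.340·a.
Adding the three: (m₁ − m₂)g = (m₁ + m₂ + 6.340)a, so a = (5.64 − 1.50)(9.8)/(5.64 + 1.50 + 6.340) = 3.010 m/s².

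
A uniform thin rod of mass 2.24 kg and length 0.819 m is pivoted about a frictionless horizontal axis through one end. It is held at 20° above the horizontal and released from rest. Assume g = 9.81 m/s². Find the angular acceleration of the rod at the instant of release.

About the pivot, I = (1/3)ML² = (1/3)(2.24)(0.819)² = 0.5008 kg·m².
The weight acts at the center, a distance L/2 = 0.4095 m from the pivot; τ = Mg(L/2) cos 20° = 8.456 N·m.
α = τ/I = 8.456/0.5008 = 16.88 rad/s².

α ≈ 16.9 rad/s²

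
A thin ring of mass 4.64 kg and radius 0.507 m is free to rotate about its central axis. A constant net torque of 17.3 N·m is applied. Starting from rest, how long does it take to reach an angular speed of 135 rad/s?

I = MR² = (4.64)(0.507)² = 1.193 kg·m².
α = τ/I = 17.3/1.193 = 14.50 rad/s².
ω = αt ⇒ t = ω/α = 135/14.50 = 9.307 s.

t ≈ 9.31 s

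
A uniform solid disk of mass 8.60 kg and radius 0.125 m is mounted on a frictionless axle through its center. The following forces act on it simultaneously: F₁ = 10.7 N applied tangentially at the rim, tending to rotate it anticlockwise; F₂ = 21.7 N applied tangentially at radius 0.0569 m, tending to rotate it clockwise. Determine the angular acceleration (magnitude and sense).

α ≈ 1.53 rad/s², anticlockwise

I = ½MR² = (1/2)(8.60)(0.125)² = 0.06719 kg·m².
Taking anticlockwise as positive: τ₁ = +(10.7)(0.125) = +1.337 N·m; τ₂ = −(21.7)(0.0569) = −1.235 N·m.
Net torque τ = 0.1028 N·m.
α = τ/I = 0.1028/0.06719 = 1.530 rad/s².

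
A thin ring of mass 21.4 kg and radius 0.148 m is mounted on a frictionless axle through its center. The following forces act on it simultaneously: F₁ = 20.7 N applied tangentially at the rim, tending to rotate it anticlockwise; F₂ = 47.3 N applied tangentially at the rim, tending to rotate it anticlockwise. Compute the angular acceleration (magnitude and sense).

α ≈ 21.5 rad/s², anticlockwise

I = MR² = (21.4)(0.148)² = 0.4687 kg·m².
Taking anticlockwise as positive: τ₁ = +(20.7)(0.148) = +3.064 N·m; τ₂ = +(47.3)(0.148) = +7.000 N·m.
Net torque τ = 10.06 N·m.
α = τ/I = 10.06/0.4687 = 21.47 rad/s².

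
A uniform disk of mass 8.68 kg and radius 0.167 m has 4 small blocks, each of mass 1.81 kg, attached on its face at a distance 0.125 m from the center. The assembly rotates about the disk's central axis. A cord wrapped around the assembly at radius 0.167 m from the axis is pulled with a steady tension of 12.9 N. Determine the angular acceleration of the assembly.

I_disk = ½MR² = ½(8.68)(0.167)² = 0.1210 kg·m².
I_blocks = 4·m·r² = 4(1.81)(0.125)² = 0.1131 kg·m².
Total I = 0.2342 kg·m².
τ = F r = (12.9)(0.167) = 2.154 N·m.
α = τ/I = 2.154/0.2342 = 9.200 rad/s².

α ≈ 9.20 rad/s²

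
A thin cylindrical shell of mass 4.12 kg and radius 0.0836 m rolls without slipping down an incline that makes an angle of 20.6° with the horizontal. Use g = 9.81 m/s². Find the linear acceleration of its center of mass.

Translation along the incline: Mg sinθ − f = Ma.
Rotation about the center: fR = Iα with I = MR². No-slip gives a = αR, so f = (I/R²)a = M a.
Substituting: Mg sinθ = (1 + 1.000)Ma, so a = g sinθ/(1 + 1.000) = (9.81) sin 20.6° / 2.000 = 1.726 m/s².

a ≈ 1.73 m/s²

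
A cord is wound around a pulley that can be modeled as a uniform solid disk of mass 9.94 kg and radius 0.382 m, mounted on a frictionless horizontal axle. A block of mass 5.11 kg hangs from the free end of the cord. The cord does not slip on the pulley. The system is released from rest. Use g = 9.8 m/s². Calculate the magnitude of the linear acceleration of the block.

a ≈ 4.97 m/s²

I = ½MR² = (1/2)(9.94)(0.382)² = 0.7252 kg·m².
Block: mg − T = ma. Pulley: TR = Iα. No-slip: a = αR, so T = (I/R²)a = 4.970·a.
Then mg = (m + 4.970)a, so a = (5.11)(9.8)/(5.11 + 4.970) = 4.968 m/s².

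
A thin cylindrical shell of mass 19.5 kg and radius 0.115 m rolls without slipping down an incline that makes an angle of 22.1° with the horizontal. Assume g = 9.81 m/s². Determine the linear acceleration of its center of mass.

a ≈ 1.85 m/s²

Translation along the incline: Mg sinθ − f = Ma.
Rotation about the center: fR = Iα with I = MR². No-slip gives a = αR, so f = (I/R²)a = M a.
Substituting: Mg sinθ = (1 + 1.000)Ma, so a = g sinθ/(1 + 1.000) = (9.81) sin 22.1° / 2.000 = 1.845 m/s².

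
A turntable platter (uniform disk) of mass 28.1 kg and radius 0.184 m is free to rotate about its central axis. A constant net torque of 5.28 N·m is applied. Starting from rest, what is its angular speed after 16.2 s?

I = ½MR² = (1/2)(28.1)(0.184)² = 0.4757 kg·m².
α = τ/I = 5.28/0.4757 = 11.10 rad/s².
ω = ω₀ + αt = 0 + (11.10)(16.2) = 179.8 rad/s.

ω ≈ 180 rad/s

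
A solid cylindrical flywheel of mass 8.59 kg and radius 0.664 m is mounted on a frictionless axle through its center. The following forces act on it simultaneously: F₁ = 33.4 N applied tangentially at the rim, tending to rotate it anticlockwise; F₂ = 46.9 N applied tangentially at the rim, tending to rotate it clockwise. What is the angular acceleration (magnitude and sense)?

α ≈ 4.73 rad/s², clockwise

I = ½MR² = (1/2)(8.59)(0.664)² = 1.894 kg·m².
Taking anticlockwise as positive: τ₁ = +(33.4)(0.664) = +22.18 N·m; τ₂ = −(46.9)(0.664) = −31.14 N·m.
Net torque τ = -8.964 N·m.
α = τ/I = -8.964/1.894 = -4.734 rad/s².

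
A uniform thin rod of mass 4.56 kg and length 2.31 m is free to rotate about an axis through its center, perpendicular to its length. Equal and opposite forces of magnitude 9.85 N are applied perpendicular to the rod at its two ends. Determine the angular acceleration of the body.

I = (1/12)ML² = (1/12)(4.56)(2.31)² = 2.028 kg·m².
The couple gives τ = F·(L/2) + F·(L/2) = F L = (9.85)(2.31) = 22.75 N·m.
From τ = Iα: α = 22.75/2.028 = 11.22 rad/s².

α ≈ 11.2 rad/s²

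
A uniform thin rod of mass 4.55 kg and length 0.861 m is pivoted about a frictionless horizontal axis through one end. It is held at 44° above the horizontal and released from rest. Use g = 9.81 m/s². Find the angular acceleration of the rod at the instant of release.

α ≈ 12.3 rad/s²

About the pivot, I = (1/3)ML² = (1/3)(4.55)(0.861)² = 1.124 kg·m².
The weight acts at the center, a distance L/2 = 0.4305 m from the pivot; τ = Mg(L/2) cos 44° = 13.82 N·m.
α = τ/I = 13.82/1.124 = 12.29 rad/s².
(Equivalently α = (3g/(2L)) cos 44° = 12.29 rad/s².)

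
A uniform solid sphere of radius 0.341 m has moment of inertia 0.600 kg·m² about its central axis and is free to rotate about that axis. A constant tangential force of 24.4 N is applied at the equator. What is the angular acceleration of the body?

τ = F R = (24.4)(0.341) = 8.320 N·m.
Newton's second law for rotation, τ = Iα, gives α = τ/I = 8.320/0.6000 = 13.87 rad/s².

α ≈ 13.9 rad/s²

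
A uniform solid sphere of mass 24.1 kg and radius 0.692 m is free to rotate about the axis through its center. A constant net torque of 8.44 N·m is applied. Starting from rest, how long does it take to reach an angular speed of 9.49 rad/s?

I = (2/5)MR² = (2/5)(24.1)(0.692)² = 4.616 kg·m².
α = τ/I = 8.44/4.616 = 1.828 rad/s².
ω = αt ⇒ t = ω/α = 9.49/1.828 = 5.191 s.

t ≈ 5.19 s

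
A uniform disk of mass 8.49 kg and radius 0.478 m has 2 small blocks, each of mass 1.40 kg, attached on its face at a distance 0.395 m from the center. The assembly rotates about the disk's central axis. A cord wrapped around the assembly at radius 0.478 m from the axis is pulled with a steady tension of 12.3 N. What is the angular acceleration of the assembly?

I_disk = ½MR² = ½(8.49)(0.478)² = 0.9699 kg·m².
I_blocks = 2·m·r² = 2(1.40)(0.395)² = 0.4369 kg·m².
Total I = 1.407 kg·m².
τ = F r = (12.3)(0.478) = 5.879 N·m.
α = τ/I = 5.879/1.407 = 4.179 rad/s².

α ≈ 4.18 rad/s²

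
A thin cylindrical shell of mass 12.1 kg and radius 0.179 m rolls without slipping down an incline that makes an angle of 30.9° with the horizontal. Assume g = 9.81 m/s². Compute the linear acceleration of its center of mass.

Translation along the incline: Mg sinθ − f = Ma.
Rotation about the center: fR = Iα with I = MR². No-slip gives a = αR, so f = (I/R²)a = M a.
Substituting: Mg sinθ = (1 + 1.000)Ma, so a = g sinθ/(1 + 1.000) = (9.81) sin 30.9° / 2.000 = 2.519 m/s².

a ≈ 2.52 m/s²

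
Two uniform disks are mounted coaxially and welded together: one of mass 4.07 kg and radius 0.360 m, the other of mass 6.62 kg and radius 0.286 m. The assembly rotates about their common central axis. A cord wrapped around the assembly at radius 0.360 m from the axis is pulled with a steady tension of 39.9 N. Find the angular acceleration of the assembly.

α ≈ 26.9 rad/s²

I = ½M₁R₁² + ½M₂R₂² = ½(4.07)(0.360)² + ½(6.62)(0.286)² = 0.5345 kg·m².
τ = F r = (39.9)(0.360) = 14.36 N·m.
α = τ/I = 14.36/0.5345 = 26.87 rad/s².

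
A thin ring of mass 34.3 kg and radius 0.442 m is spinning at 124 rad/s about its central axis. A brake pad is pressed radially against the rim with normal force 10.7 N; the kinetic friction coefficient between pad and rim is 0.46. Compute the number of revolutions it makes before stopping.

I = MR² = (34.3)(0.442)² = 6.701 kg·m².
Friction force f = μN = (0.46)(10.7) = 4.922 N at the rim; torque magnitude τ = fR = 2.176 N·m, opposing ω.
|α| = τ/I = 2.176/6.701 = 0.3247 rad/s² (deceleration).
ω² = ω₀² − 2|α|θ with ω = 0 ⇒ θ = ω₀²/(2|α|) = 23680 rad = 3769 rev.

≈ 3770 revolutions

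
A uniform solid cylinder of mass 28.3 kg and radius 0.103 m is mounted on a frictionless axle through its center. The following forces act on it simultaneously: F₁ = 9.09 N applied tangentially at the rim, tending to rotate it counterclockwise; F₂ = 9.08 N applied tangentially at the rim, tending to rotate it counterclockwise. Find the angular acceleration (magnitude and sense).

α ≈ 12.5 rad/s², counterclockwise

I = ½MR² = (1/2)(28.3)(0.103)² = 0.1501 kg·m².
Taking counterclockwise as positive: τ₁ = +(9.09)(0.103) = +0.9363 N·m; τ₂ = +(9.08)(0.103) = +0.9352 N·m.
Net torque τ = 1.872 N·m.
α = τ/I = 1.872/0.1501 = 12.47 rad/s².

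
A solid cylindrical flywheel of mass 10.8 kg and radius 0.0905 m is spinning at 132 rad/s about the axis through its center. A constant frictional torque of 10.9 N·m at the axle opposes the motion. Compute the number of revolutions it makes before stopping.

≈ 5.63 revolutions

I = ½MR² = (1/2)(10.8)(0.0905)² = 0.04423 kg·m².
The net torque has magnitude 10.9 N·m, opposing ω.
|α| = τ/I = 10.90/0.04423 = 246.5 rad/s² (deceleration).
ω² = ω₀² − 2|α|θ with ω = 0 ⇒ θ = ω₀²/(2|α|) = 35.35 rad = 5.626 rev.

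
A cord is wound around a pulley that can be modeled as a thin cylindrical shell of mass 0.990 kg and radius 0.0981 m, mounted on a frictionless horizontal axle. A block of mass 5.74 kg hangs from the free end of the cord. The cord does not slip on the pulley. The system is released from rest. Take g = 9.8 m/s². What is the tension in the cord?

I = MR² = (0.990)(0.0981)² = 0.009527 kg·m².
Block: mg − T = ma. Pulley: TR = Iα. No-slip: a = αR, so T = (I/R²)a = 0.9900·a.
Then mg = (m + 0.9900)a, so a = (5.74)(9.8)/(5.74 + 0.9900) = 8.358 m/s².
T = 0.9900·a = 8.275 N.

T ≈ 8.27 N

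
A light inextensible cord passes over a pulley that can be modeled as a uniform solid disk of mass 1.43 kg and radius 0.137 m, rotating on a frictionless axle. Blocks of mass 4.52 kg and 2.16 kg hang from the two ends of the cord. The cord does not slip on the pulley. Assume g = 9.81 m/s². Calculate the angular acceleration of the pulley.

α ≈ 22.9 rad/s²

I = ½MR² = (1/2)(1.43)(0.137)² = 0.01342 kg·m².
Heavier block: m₁g − T₁ = m₁a. Lighter block: T₂ − m₂g = m₂a.
Pulley: (T₁ − T₂)R = Iα = I(a/R), so T₁ − T₂ = (I/R²)a = (1/2)M_p a = 0.7150·a.
Adding the three: (m₁ − m₂)g = (m₁ + m₂ + 0.7150)a, so a = (4.52 − 2.16)(9.81)/(4.52 + 2.16 + 0.7150) = 3.131 m/s².
α = a/R = 3.131/0.137 = 22.85 rad/s².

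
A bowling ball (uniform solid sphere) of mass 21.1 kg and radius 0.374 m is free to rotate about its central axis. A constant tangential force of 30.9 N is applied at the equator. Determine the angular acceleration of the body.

I = (2/5)MR² = (2/5)(21.1)(0.374)² = 1.181 kg·m².
τ = F R = (30.9)(0.374) = 11.56 N·m.
Newton's second law for rotation, τ = Iα, gives α = τ/I = 11.56/1.181 = 9.789 rad/s².

α ≈ 9.79 rad/s²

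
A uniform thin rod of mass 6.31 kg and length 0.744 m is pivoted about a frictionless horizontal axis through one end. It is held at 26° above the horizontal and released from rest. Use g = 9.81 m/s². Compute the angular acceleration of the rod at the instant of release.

α ≈ 17.8 rad/s²

About the pivot, I = (1/3)ML² = (1/3)(6.31)(0.744)² = 1.164 kg·m².
The weight acts at the center, a distance L/2 = 0.3720 m from the pivot; τ = Mg(L/2) cos 26° = 20.70 N·m.
α = τ/I = 20.70/1.164 = 17.78 rad/s².
(Equivalently α = (3g/(2L)) cos 26° = 17.78 rad/s².)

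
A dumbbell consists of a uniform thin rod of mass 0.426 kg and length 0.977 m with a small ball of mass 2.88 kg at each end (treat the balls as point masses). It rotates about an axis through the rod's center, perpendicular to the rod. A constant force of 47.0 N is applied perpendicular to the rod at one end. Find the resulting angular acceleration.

I_rod = (1/12)ML² = (1/12)(0.426)(0.977)² = 0.03389 kg·m².
I_balls = 2·m·(L/2)² = 2(2.88)(0.4885)² = 1.375 kg·m².
Total I = 1.408 kg·m².
τ = F·(L/2) = (47.0)(0.488) = 22.96 N·m.
α = τ/I = 22.96/1.408 = 16.30 rad/s².

α ≈ 16.3 rad/s²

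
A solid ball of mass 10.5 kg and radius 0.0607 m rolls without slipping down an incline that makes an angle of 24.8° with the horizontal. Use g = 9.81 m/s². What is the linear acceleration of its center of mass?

a ≈ 2.94 m/s²

Translation along the incline: Mg sinθ − f = Ma.
Rotation about the center: fR = Iα with I = (2/5)MR². No-slip gives a = αR, so f = (I/R²)a = (2/5)M a.
Substituting: Mg sinθ = (1 + 0.4000)Ma, so a = g sinθ/(1 + 0.4000) = (9.81) sin 24.8° / 1.400 = 2.939 m/s².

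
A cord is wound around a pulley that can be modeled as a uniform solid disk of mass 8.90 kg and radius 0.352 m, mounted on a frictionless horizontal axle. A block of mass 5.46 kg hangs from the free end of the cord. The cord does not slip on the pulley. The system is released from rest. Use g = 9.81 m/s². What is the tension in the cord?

I = ½MR² = (1/2)(8.90)(0.352)² = 0.5514 kg·m².
Block: mg − T = ma. Pulley: TR = Iα. No-slip: a = αR, so T = (I/R²)a = 4.450·a.
Then mg = (m + 4.450)a, so a = (5.46)(9.81)/(5.46 + 4.450) = 5.405 m/s².
T = 4.450·a = 24.05 N.

T ≈ 24.1 N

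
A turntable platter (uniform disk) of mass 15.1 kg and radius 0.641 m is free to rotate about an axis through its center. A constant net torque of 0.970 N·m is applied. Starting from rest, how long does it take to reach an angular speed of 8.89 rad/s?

t ≈ 28.4 s

I = ½MR² = (1/2)(15.1)(0.641)² = 3.102 kg·m².
α = τ/I = 0.970/3.102 = 0.3127 rad/s².
ω = αt ⇒ t = ω/α = 8.89/0.3127 = 28.43 s.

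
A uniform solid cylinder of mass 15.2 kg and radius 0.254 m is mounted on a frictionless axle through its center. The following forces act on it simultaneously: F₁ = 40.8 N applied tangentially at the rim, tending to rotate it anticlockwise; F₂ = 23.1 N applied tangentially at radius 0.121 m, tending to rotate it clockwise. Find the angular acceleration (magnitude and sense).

I = ½MR² = (1/2)(15.2)(0.254)² = 0.4903 kg·m².
Taking anticlockwise as positive: τ₁ = +(40.8)(0.254) = +10.36 N·m; τ₂ = −(23.1)(0.121) = −2.795 N·m.
Net torque τ = 7.568 N·m.
α = τ/I = 7.568/0.4903 = 15.43 rad/s².

α ≈ 15.4 rad/s², anticlockwise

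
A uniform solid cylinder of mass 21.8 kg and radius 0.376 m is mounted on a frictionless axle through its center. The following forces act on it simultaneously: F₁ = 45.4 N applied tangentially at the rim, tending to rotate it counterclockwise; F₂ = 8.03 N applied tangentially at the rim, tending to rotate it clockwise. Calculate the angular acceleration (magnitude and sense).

I = ½MR² = (1/2)(21.8)(0.376)² = 1.541 kg·m².
Taking counterclockwise as positive: τ₁ = +(45.4)(0.376) = +17.07 N·m; τ₂ = −(8.03)(0.376) = −3.019 N·m.
Net torque τ = 14.05 N·m.
α = τ/I = 14.05/1.541 = 9.118 rad/s².

α ≈ 9.12 rad/s², counterclockwise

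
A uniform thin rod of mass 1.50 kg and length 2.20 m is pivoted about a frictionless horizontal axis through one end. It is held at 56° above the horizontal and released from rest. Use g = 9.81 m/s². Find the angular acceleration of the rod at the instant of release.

α ≈ 3.74 rad/s²

About the pivot, I = (1/3)ML² = (1/3)(1.50)(2.20)² = 2.420 kg·m².
The weight acts at the center, a distance L/2 = 1.100 m from the pivot; τ = Mg(L/2) cos 56° = 9.051 N·m.
α = τ/I = 9.051/2.420 = 3.740 rad/s².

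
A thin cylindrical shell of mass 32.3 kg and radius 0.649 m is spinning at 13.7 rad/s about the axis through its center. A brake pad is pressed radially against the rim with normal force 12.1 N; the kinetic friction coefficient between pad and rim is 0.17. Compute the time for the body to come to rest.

I = MR² = (32.3)(0.649)² = 13.60 kg·m².
Friction force f = μN = (0.17)(12.1) = 2.057 N at the rim; torque magnitude τ = fR = 1.335 N·m, opposing ω.
|α| = τ/I = 1.335/13.60 = 0.09813 rad/s² (deceleration).
0 = ω₀ − |α|t ⇒ t = ω₀/|α| = 13.7/0.09813 = 139.6 s.

t ≈ 140 s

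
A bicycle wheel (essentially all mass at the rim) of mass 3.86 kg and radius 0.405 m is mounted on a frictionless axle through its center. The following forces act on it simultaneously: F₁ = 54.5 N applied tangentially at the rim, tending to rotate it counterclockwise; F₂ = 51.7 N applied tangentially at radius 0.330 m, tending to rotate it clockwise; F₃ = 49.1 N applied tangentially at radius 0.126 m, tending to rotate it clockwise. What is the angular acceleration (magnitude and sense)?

α ≈ 1.86 rad/s², clockwise

I = MR² = (3.86)(0.405)² = 0.6331 kg·m².
Taking counterclockwise as positive: τ₁ = +(54.5)(0.405) = +22.07 N·m; τ₂ = −(51.7)(0.330) = −17.06 N·m; τ₃ = −(49.1)(0.126) = −6.187 N·m.
Net torque τ = -1.175 N·m.
α = τ/I = -1.175/0.6331 = -1.856 rad/s².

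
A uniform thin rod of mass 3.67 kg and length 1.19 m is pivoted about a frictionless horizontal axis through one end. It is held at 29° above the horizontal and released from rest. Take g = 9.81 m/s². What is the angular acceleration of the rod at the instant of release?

α ≈ 10.8 rad/s²

About the pivot, I = (1/3)ML² = (1/3)(3.67)(1.19)² = 1.732 kg·m².
The weight acts at the center, a distance L/2 = 0.5950 m from the pivot; τ = Mg(L/2) cos 29° = 18.74 N·m.
α = τ/I = 18.74/1.732 = 10.82 rad/s².
(Equivalently α = (3g/(2L)) cos 29° = 10.82 rad/s².)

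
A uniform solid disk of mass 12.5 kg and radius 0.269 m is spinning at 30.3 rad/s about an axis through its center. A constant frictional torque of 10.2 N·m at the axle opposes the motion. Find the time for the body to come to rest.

I = ½MR² = (1/2)(12.5)(0.269)² = 0.4523 kg·m².
The net torque has magnitude 10.2 N·m, opposing ω.
|α| = τ/I = 10.20/0.4523 = 22.55 rad/s² (deceleration).
0 = ω₀ − |α|t ⇒ t = ω₀/|α| = 30.3/22.55 = 1.343 s.

t ≈ 1.34 s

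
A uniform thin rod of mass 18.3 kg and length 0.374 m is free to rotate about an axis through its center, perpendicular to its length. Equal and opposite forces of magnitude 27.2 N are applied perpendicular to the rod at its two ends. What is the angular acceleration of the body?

α ≈ 47.7 rad/s²

I = (1/12)ML² = (1/12)(18.3)(0.374)² = 0.2133 kg·m².
The couple gives τ = F·(L/2) + F·(L/2) = F L = (27.2)(0.374) = 10.17 N·m.
From τ = Iα: α = 10.17/0.2133 = 47.69 rad/s².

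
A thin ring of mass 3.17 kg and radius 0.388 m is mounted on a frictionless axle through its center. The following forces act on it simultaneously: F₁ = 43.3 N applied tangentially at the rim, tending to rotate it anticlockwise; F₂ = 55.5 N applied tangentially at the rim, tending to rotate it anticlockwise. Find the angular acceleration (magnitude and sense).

I = MR² = (3.17)(0.388)² = 0.4772 kg·m².
Taking anticlockwise as positive: τ₁ = +(43.3)(0.388) = +16.80 N·m; τ₂ = +(55.5)(0.388) = +21.53 N·m.
Net torque τ = 38.33 N·m.
α = τ/I = 38.33/0.4772 = 80.33 rad/s².

α ≈ 80.3 rad/s², anticlockwise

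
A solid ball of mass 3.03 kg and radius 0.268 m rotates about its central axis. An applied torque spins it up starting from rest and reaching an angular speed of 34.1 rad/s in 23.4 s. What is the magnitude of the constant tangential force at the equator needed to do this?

F ≈ 0.473 N

I = (2/5)MR² = (2/5)(3.03)(0.268)² = 0.08705 kg·m².
α = Δω/Δt = (34.1 − 0)/23.4 = 1.457 rad/s².
The required torque is τ = Iα = (0.08705)(1.457) = 0.1269 N·m.
A tangential force at the equator gives τ = FR, so F = τ/R = 0.1269/0.268 = 0.4733 N.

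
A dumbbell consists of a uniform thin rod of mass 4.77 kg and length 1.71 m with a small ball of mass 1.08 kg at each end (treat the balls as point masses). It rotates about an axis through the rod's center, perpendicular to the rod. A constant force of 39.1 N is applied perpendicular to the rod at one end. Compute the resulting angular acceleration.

α ≈ 12.2 rad/s²

I_rod = (1/12)ML² = (1/12)(4.77)(1.71)² = 1.162 kg·m².
I_balls = 2·m·(L/2)² = 2(1.08)(0.8550)² = 1.579 kg·m².
Total I = 2.741 kg·m².
τ = F·(L/2) = (39.1)(0.855) = 33.43 N·m.
α = τ/I = 33.43/2.741 = 12.19 rad/s².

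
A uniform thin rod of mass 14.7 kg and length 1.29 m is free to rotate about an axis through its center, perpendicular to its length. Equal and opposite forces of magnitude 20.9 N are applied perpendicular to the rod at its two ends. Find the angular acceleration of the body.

α ≈ 13.2 rad/s²

I = (1/12)ML² = (1/12)(14.7)(1.29)² = 2.039 kg·m².
The couple gives τ = F·(L/2) + F·(L/2) = F L = (20.9)(1.29) = 26.96 N·m.
Newton's second law for rotation, τ = Iα, gives α = τ/I = 26.96/2.039 = 13.23 rad/s².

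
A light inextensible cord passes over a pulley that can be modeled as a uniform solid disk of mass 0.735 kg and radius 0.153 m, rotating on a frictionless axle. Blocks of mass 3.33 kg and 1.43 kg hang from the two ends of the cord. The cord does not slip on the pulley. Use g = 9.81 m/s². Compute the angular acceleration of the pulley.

α ≈ 23.8 rad/s²

I = ½MR² = (1/2)(0.735)(0.153)² = 0.008603 kg·m².
Heavier block: m₁g − T₁ = m₁a. Lighter block: T₂ − m₂g = m₂a.
Pulley: (T₁ − T₂)R = Iα = I(a/R), so T₁ − T₂ = (I/R²)a = (1/2)M_p a = 0.3675·a.
Adding the three: (m₁ − m₂)g = (m₁ + m₂ + 0.3675)a, so a = (3.33 − 1.43)(9.81)/(3.33 + 1.43 + 0.3675) = 3.635 m/s².
α = a/R = 3.635/0.153 = 23.76 rad/s².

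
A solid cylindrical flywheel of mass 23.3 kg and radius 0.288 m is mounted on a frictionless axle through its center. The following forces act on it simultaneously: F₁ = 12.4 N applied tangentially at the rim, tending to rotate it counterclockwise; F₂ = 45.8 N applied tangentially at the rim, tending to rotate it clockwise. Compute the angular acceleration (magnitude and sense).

α ≈ 9.95 rad/s², clockwise

I = ½MR² = (1/2)(23.3)(0.288)² = 0.9663 kg·m².
Taking counterclockwise as positive: τ₁ = +(12.4)(0.288) = +3.571 N·m; τ₂ = −(45.8)(0.288) = −13.19 N·m.
Net torque τ = -9.619 N·m.
α = τ/I = -9.619/0.9663 = -9.955 rad/s².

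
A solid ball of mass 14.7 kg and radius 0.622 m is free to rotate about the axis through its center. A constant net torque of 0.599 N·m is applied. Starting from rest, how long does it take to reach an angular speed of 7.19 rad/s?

I = (2/5)MR² = (2/5)(14.7)(0.622)² = 2.275 kg·m².
α = τ/I = 0.599/2.275 = 0.2633 rad/s².
ω = αt ⇒ t = ω/α = 7.19/0.2633 = 27.31 s.

t ≈ 27.3 s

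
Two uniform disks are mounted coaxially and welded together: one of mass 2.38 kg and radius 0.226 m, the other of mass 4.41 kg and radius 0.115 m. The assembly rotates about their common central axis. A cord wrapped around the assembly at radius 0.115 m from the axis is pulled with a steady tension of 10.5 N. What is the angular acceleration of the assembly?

I = ½M₁R₁² + ½M₂R₂² = ½(2.38)(0.226)² + ½(4.41)(0.115)² = 0.08994 kg·m².
τ = F r = (10.5)(0.115) = 1.208 N·m.
α = τ/I = 1.208/0.08994 = 13.43 rad/s².

α ≈ 13.4 rad/s²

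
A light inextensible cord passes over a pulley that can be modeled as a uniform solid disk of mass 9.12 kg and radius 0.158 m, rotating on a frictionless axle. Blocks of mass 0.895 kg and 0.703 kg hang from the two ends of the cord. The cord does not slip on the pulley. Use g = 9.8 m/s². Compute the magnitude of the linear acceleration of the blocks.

a ≈ 0.306 m/s²

I = ½MR² = (1/2)(9.12)(0.158)² = 0.1138 kg·m².
Heavier block: m₁g − T₁ = m₁a. Lighter block: T₂ − m₂g = m₂a.
Pulley: (T₁ − T₂)R = Iα = I(a/R), so T₁ − T₂ = (I/R²)a = (1/2)M_p a = 4.560·a.
Adding the three: (m₁ − m₂)g = (m₁ + m₂ + 4.560)a, so a = (0.895 − 0.703)(9.8)/(0.895 + 0.703 + 4.560) = 0.3056 m/s².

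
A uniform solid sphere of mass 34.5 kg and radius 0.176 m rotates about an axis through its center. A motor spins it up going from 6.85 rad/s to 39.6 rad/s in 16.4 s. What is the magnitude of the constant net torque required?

τ ≈ 0.854 N·m

I = (2/5)MR² = (2/5)(34.5)(0.176)² = 0.4275 kg·m².
α = Δω/Δt = (39.6 − 6.85)/16.4 = 1.997 rad/s².
τ = Iα = (0.4275)(1.997) = 0.8536 N·m.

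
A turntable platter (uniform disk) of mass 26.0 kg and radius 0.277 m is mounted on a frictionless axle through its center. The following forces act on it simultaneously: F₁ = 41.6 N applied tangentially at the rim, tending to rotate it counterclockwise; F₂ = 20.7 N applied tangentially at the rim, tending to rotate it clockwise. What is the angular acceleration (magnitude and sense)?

α ≈ 5.80 rad/s², counterclockwise

I = ½MR² = (1/2)(26.0)(0.277)² = 0.9975 kg·m².
Taking counterclockwise as positive: τ₁ = +(41.6)(0.277) = +11.52 N·m; τ₂ = −(20.7)(0.277) = −5.734 N·m.
Net torque τ = 5.789 N·m.
α = τ/I = 5.789/0.9975 = 5.804 rad/s².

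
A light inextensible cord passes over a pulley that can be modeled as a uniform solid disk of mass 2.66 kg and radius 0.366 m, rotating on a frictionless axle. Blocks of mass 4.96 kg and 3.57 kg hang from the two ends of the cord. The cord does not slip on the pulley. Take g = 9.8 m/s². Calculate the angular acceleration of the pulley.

I = ½MR² = (1/2)(2.66)(0.366)² = 0.1782 kg·m².
Heavier block: m₁g − T₁ = m₁a. Lighter block: T₂ − m₂g = m₂a.
Pulley: (T₁ − T₂)R = Iα = I(a/R), so T₁ − T₂ = (I/R²)a = (1/2)M_p a = 1.330·a.
Adding the three: (m₁ − m₂)g = (m₁ + m₂ + 1.330)a, so a = (4.96 − 3.57)(9.8)/(4.96 + 3.57 + 1.330) = 1.382 m/s².
α = a/R = 1.382/0.366 = 3.775 rad/s².

α ≈ 3.77 rad/s²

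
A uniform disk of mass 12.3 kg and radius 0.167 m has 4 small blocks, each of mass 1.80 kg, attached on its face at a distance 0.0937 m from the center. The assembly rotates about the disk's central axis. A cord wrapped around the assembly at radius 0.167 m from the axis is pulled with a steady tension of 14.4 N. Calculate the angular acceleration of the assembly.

I_disk = ½MR² = ½(12.3)(0.167)² = 0.1715 kg·m².
I_blocks = 4·m·r² = 4(1.80)(0.0937)² = 0.06321 kg·m².
Total I = 0.2347 kg·m².
τ = F r = (14.4)(0.167) = 2.405 N·m.
α = τ/I = 2.405/0.2347 = 10.24 rad/s².

α ≈ 10.2 rad/s²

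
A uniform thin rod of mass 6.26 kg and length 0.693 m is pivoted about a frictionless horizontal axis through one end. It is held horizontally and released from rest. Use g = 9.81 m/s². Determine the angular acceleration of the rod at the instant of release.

α ≈ 21.2 rad/s²

About the pivot, I = (1/3)ML² = (1/3)(6.26)(0.693)² = 1.002 kg·m².
The weight acts at the center, a distance L/2 = 0.3465 m from the pivot; τ = Mg(L/2) = 21.28 N·m.
α = τ/I = 21.28/1.002 = 21.23 rad/s².
(Equivalently α = (3g/(2L)) = 21.23 rad/s².)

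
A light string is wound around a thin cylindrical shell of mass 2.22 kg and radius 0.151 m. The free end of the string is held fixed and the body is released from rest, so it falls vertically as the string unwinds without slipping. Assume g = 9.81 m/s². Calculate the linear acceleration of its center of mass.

a ≈ 4.91 m/s²

Translation: Mg − T = Ma. Rotation about the center: TR = Iα with I = MR².
With a = αR: T = (I/R²)a = M a, so Mg = (1 + 1.000)Ma.
a = g/(1 + 1.000) = 9.81/2.000 = 4.905 m/s².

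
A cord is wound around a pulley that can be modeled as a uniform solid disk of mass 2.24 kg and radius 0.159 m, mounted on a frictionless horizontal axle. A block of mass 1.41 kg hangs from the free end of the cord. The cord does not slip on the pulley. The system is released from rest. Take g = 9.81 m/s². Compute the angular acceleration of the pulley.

α ≈ 34.4 rad/s²

I = ½MR² = (1/2)(2.24)(0.159)² = 0.02831 kg·m².
Block: mg − T = ma. Pulley: TR = Iα. No-slip: a = αR, so T = (I/R²)a = 1.120·a.
Then mg = (m + 1.120)a, so a = (1.41)(9.81)/(1.41 + 1.120) = 5.467 m/s².
α = a/R = 5.467/0.159 = 34.39 rad/s².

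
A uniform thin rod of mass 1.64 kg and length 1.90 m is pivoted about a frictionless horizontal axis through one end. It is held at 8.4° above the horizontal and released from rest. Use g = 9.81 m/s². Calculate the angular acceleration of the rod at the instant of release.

α ≈ 7.66 rad/s²

About the pivot, I = (1/3)ML² = (1/3)(1.64)(1.90)² = 1.973 kg·m².
The weight acts at the center, a distance L/2 = 0.9500 m from the pivot; τ = Mg(L/2) cos 8.4° = 15.12 N·m.
α = τ/I = 15.12/1.973 = 7.662 rad/s².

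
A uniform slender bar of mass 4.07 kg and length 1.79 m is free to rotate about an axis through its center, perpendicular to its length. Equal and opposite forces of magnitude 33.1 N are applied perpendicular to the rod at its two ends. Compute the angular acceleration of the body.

I = (1/12)ML² = (1/12)(4.07)(1.79)² = 1.087 kg·m².
The couple gives τ = F·(L/2) + F·(L/2) = F L = (33.1)(1.79) = 59.25 N·m.
Newton's second law for rotation, τ = Iα, gives α = τ/I = 59.25/1.087 = 54.52 rad/s².

α ≈ 54.5 rad/s²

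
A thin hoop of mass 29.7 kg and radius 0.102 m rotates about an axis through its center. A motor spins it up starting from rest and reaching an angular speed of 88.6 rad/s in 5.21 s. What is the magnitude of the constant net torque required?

I = MR² = (29.7)(0.102)² = 0.3090 kg·m².
α = Δω/Δt = (88.6 − 0)/5.21 = 17.01 rad/s².
τ = Iα = (0.3090)(17.01) = 5.255 N·m.

τ ≈ 5.25 N·m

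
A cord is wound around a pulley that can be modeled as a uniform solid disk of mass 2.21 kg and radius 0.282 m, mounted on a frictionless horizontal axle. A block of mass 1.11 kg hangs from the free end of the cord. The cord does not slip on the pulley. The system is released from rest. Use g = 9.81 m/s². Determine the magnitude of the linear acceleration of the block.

a ≈ 4.92 m/s²

I = ½MR² = (1/2)(2.21)(0.282)² = 0.08787 kg·m².
Block: mg − T = ma. Pulley: TR = Iα. No-slip: a = αR, so T = (I/R²)a = 1.105·a.
Then mg = (m + 1.105)a, so a = (1.11)(9.81)/(1.11 + 1.105) = 4.916 m/s².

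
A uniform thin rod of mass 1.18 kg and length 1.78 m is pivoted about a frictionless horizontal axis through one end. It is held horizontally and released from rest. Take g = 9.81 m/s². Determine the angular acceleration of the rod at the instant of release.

About the pivot, I = (1/3)ML² = (1/3)(1.18)(1.78)² = 1.246 kg·m².
The weight acts at the center, a distance L/2 = 0.8900 m from the pivot; τ = Mg(L/2) = 10.30 N·m.
α = τ/I = 10.30/1.246 = 8.267 rad/s².
(Equivalently α = (3g/(2L)) = 8.267 rad/s².)

α ≈ 8.27 rad/s²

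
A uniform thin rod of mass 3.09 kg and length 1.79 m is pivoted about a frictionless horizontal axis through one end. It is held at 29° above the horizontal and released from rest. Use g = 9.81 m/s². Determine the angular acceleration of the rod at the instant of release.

About the pivot, I = (1/3)ML² = (1/3)(3.09)(1.79)² = 3.300 kg·m².
The weight acts at the center, a distance L/2 = 0.8950 m from the pivot; τ = Mg(L/2) cos 29° = 23.73 N·m.
α = τ/I = 23.73/3.300 = 7.190 rad/s².
(Equivalently α = (3g/(2L)) cos 29° = 7.190 rad/s².)

α ≈ 7.19 rad/s²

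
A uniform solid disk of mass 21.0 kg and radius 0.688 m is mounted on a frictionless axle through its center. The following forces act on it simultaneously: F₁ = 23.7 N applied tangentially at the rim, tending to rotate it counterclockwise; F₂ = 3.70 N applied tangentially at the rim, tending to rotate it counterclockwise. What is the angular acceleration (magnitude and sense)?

I = ½MR² = (1/2)(21.0)(0.688)² = 4.970 kg·m².
Taking counterclockwise as positive: τ₁ = +(23.7)(0.688) = +16.31 N·m; τ₂ = +(3.70)(0.688) = +2.546 N·m.
Net torque τ = 18.85 N·m.
α = τ/I = 18.85/4.970 = 3.793 rad/s².

α ≈ 3.79 rad/s², counterclockwise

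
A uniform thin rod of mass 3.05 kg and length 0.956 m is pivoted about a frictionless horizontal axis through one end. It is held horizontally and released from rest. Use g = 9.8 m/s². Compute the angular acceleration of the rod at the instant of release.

α ≈ 15.4 rad/s²

About the pivot, I = (1/3)ML² = (1/3)(3.05)(0.956)² = 0.9292 kg·m².
The weight acts at the center, a distance L/2 = 0.4780 m from the pivot; τ = Mg(L/2) = 14.29 N·m.
α = τ/I = 14.29/0.9292 = 15.38 rad/s².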